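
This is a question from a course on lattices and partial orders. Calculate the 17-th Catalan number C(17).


C(n) = C(2n, n) / (n+1).
C(34, 17) = 2333606220
C(17) = 2333606220 / 18 = 129644790


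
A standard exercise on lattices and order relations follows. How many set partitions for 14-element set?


B(n) = number of set partitions of an n-element set.
B(n) satisfies the recurrence: B(n+1) = sum_k C(n,k)*B(k).
B(14) = 190899322


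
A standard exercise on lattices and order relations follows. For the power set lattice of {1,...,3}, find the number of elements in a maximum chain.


A chain is a totally ordered subset; we count the number of elements in a maximum chain.
Compute, for each element x, the size of the longest chain ending at x:
  {}: 1
  {1}: 2
  {2}: 2
  {3}: 2
  {1,2}: 3
  {1,3}: 3
  ...
A maximum chain: {} < {1} < {1,2} < {1,2,3}
Number of elements in the longest chain: 4


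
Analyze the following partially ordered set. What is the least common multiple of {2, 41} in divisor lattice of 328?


In a divisor lattice, join = lcm (least common multiple).
Compute lcm iteratively: start with first element, then lcm(current, next).
Elements: [2, 41]
lcm(2,41) = 82
Final lcm = 82


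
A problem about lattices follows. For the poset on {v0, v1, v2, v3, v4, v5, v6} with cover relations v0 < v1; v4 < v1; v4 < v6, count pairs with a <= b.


The order relation is {(a,b) : a <= b}, reflexive so it includes (a,a).
Examples: (v0,v0), (v0,v1), (v1,v1), (v2,v2), (v3,v3), ...
Total ordered pairs: 10


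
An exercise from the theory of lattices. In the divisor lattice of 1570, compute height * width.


Height = length of longest chain minus 1; width = size of largest antichain.
A maximum chain: 1 | 157 | 785 | 1570  (height 3).
A maximum antichain: {2, 5, 157}  (width 3).
Product = 3 * 3 = 9


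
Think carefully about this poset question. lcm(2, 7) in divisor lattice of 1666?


Join=lcm.
gcd(2,7)=1
lcm=14


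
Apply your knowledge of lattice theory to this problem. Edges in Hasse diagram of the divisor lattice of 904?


A cover relation a -< b holds when a < b with no c strictly between.
Cover relations:
  1 -< 2
  1 -< 113
  2 -< 4
  2 -< 226
  4 -< 8
  4 -< 452
  8 -< 904
  113 -< 226
  ...2 more
Total: 10


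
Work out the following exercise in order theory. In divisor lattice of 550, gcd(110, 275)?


Meet=gcd.
gcd(110,275)=55


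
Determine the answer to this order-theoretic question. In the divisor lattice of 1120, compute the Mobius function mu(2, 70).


In a divisor lattice, mu(a,b) = mu(b/a) where mu is the classical Mobius function.
b/a = 70/2 = 35
Prime factorization of 35: primes [5, 7]
35 is squarefree with 2 prime factor(s), so mu(35) = (-1)^2 = 1


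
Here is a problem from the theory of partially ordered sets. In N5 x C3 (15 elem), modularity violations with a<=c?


Modular law: if a <= c then a v (b ^ c) = (a v b) ^ c.
Check all triples (a,b,c) with a <= c among 15 elements.
  e.g. a=(a,0), b=(c,0), c=(b,0): lhs=(a,0) != rhs=(b,0)
  e.g. a=(a,0), b=(c,1), c=(b,0): lhs=(a,0) != rhs=(b,0)
Total violating triples: 18


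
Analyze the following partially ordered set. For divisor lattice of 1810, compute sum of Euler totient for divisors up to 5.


Divisors of 1810 up to 5: [1, 2, 5]
phi values: [1, 1, 4]
Sum = 6


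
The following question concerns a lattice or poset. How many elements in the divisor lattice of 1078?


Divisors of 1078: [1, 2, 7, 11, 14, 22, 49, 77, 98, 154, 539, 1078]
Count: 12


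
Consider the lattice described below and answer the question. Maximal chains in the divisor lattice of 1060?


A maximal chain goes from the minimum element to a maximal element via cover relations.
Counting all min-to-max paths in the cover graph.
Total maximal chains: 12


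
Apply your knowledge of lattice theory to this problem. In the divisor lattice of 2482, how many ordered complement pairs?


Complement pair (a,b): a meet b = bottom, a join b = top.
Here: gcd(a,b)=1 and lcm(a,b)=2482, i.e. a*b=2482 with a,b coprime.
Pairs found: (1,2482), (2,1241), (17,146), (34,73), ... (4 more)
Total ordered pairs: 8


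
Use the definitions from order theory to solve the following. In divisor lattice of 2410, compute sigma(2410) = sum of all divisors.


sigma(n) = sum of divisors.
Divisors of 2410: [1, 2, 5, 10, 241, 482, 1205, 2410]
Sum = 4356


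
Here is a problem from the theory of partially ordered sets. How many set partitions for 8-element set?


B(n) = number of set partitions of an n-element set.
B(n) satisfies the recurrence: B(n+1) = sum_k C(n,k)*B(k).
B(8) = 4140


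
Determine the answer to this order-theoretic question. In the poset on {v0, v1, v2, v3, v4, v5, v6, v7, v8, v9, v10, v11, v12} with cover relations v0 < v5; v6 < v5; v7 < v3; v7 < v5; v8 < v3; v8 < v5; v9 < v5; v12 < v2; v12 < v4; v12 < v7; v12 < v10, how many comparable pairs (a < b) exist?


A comparable pair {a,b} has a < b or b < a in the order.
Count unordered pairs where one element is strictly below the other.
Examples: {v0,v5}, {v2,v12}, {v3,v7}, {v3,v8}, ...
Total comparable pairs: 13


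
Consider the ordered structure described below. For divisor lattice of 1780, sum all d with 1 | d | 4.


Interval [1,4] in divisors of 1780: [1, 2, 4]
Sum = 7


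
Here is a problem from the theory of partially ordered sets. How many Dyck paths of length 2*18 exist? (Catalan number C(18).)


C(n) = C(2n, n) / (n+1).
C(36, 18) = 9075135300
C(18) = 9075135300 / 19 = 477638700


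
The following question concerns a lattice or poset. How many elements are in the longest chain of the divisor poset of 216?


A chain is a totally ordered subset; we count the number of elements in a maximum chain.
Compute, for each element x, the size of the longest chain ending at x:
  1: 1
  2: 2
  3: 2
  4: 3
  9: 3
  6: 3
  ...
A maximum chain: 1 < 2 < 4 < 8 < 24 < 72 < 216
Number of elements in the longest chain: 7


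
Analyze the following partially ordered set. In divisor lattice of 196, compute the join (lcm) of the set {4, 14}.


In a divisor lattice, join = lcm (least common multiple).
Compute lcm iteratively: start with first element, then lcm(current, next).
Elements: [4, 14]
lcm(4,14) = 28
Final lcm = 28


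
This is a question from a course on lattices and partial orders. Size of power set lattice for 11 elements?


Power set = 2^n.
2^11 = 2048


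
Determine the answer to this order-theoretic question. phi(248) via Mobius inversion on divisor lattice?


phi(n) = n * prod_{p|n} (1 - 1/p).
Prime divisors of 248: [2, 31]
phi(248) = 248 * (1 - 1/2) * (1 - 1/31)
phi(248) = 120


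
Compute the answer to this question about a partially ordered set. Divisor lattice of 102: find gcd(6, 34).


In a divisor lattice, meet = gcd (greatest common divisor).
By Euclidean algorithm or factoring: gcd(6,34) = 2


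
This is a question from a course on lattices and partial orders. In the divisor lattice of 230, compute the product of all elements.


Divisors of 230: [1, 2, 5, 10, 23, 46, 115, 230]
Product = n^(d(n)/2) = 230^(8/2)
Product = 2798410000


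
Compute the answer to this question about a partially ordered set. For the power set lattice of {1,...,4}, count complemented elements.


An element a is complemented if some b has a meet b = bottom, a join b = top.
every subset A has complement S\A, so all elements are complemented.
Complemented elements: {}, {1}, {2}, {3}, {4}, {1,2}, ... (10 more)
Count: 16


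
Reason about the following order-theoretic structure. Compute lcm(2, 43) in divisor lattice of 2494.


In a divisor lattice, join = lcm (least common multiple).
gcd(2,43) = 1
lcm(2,43) = 2*43/gcd = 86/1 = 86


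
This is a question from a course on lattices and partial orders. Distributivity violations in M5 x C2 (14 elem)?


Distributive law: a ^ (b v c) = (a ^ b) v (a ^ c).
Check all 14^3 = 2744 ordered triples (a,b,c).
  e.g. a=(a1,0), b=(a2,0), c=(a3,0): lhs=(a1,0) != rhs=(0,0)
  e.g. a=(a1,0), b=(a2,0), c=(a3,1): lhs=(a1,0) != rhs=(0,0)
Total violating triples: 480


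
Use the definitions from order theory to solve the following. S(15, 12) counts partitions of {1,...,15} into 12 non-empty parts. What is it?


S(n,k) = k*S(n-1,k) + S(n-1,k-1).
S(14,12) = 3367, S(14,11) = 66066
S(15,12) = 12*3367 + 66066 = 40404 + 66066
S(15,12) = 106470


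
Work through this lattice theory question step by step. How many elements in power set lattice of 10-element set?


Power set = 2^n.
2^10 = 1024


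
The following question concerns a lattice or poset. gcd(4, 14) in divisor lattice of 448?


Meet=gcd.
gcd(4,14)=2


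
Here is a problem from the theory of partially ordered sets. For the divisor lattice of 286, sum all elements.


sigma(n) = sum of divisors.
Divisors of 286: [1, 2, 11, 13, 22, 26, 143, 286]
Sum = 504


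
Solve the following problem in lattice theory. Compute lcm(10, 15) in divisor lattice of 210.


In a divisor lattice, join = lcm (least common multiple).
gcd(10,15) = 5
lcm(10,15) = 10*15/gcd = 150/5 = 30


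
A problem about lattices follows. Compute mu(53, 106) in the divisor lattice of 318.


In a divisor lattice, mu(a,b) = mu(b/a) where mu is the classical Mobius function.
b/a = 106/53 = 2
Prime factorization of 2: primes [2]
2 is squarefree with 1 prime factor(s), so mu(2) = (-1)^1 = -1


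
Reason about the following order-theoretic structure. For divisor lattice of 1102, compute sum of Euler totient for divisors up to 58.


Divisors of 1102 up to 58: [1, 2, 19, 29, 38, 58]
phi values: [1, 1, 18, 28, 18, 28]
Sum = 94


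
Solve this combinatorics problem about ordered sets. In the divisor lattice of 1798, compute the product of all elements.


Divisors of 1798: [1, 2, 29, 31, 58, 62, 899, 1798]
Product = n^(d(n)/2) = 1798^(8/2)
Product = 10451021702416


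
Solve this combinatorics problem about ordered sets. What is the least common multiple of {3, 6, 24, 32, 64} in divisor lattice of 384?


In a divisor lattice, join = lcm (least common multiple).
Compute lcm iteratively: start with first element, then lcm(current, next).
Elements: [3, 6, 24, 32, 64]
lcm(3,6) = 6
lcm(6,24) = 24
lcm(24,32) = 96
lcm(96,64) = 192
Final lcm = 192


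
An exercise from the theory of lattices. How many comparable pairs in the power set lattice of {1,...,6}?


A comparable pair {a,b} has a < b or b < a in the order.
Count unordered pairs where one element is strictly below the other.
Examples: {{},{1}}, {{},{2}}, {{},{3}}, {{},{4}}, ...
Total comparable pairs: 665


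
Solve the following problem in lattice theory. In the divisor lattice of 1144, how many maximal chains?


A maximal chain goes from the minimum element to a maximal element via cover relations.
Counting all min-to-max paths in the cover graph.
Total maximal chains: 20


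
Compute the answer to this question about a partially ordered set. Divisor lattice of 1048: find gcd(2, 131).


In a divisor lattice, meet = gcd (greatest common divisor).
By Euclidean algorithm or factoring: gcd(2,131) = 1


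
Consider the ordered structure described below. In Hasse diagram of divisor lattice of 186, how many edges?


A cover relation a -< b holds when a < b with no c strictly between.
Cover relations:
  1 -< 2
  1 -< 3
  1 -< 31
  2 -< 6
  2 -< 62
  3 -< 6
  3 -< 93
  6 -< 186
  ...4 more
Total: 12


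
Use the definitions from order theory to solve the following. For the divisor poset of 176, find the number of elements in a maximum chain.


A chain is a totally ordered subset; we count the number of elements in a maximum chain.
Compute, for each element x, the size of the longest chain ending at x:
  1: 1
  2: 2
  11: 2
  4: 3
  8: 4
  22: 3
  ...
A maximum chain: 1 < 2 < 4 < 8 < 16 < 176
Number of elements in the longest chain: 6


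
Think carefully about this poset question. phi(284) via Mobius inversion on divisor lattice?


phi(n) = n * prod_{p|n} (1 - 1/p).
Prime divisors of 284: [2, 71]
phi(284) = 284 * (1 - 1/2) * (1 - 1/71)
phi(284) = 140


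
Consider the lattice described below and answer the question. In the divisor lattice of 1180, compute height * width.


Height = length of longest chain minus 1; width = size of largest antichain.
A maximum chain: 1 | 59 | 295 | 590 | 1180  (height 4).
A maximum antichain: {4, 10, 118, 295}  (width 4).
Product = 4 * 4 = 16


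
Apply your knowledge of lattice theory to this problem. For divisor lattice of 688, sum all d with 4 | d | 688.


Interval [4,688] in divisors of 688: [4, 8, 16, 172, 344, 688]
Sum = 1232


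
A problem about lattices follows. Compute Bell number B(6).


B(n) = number of set partitions of an n-element set.
B(n) satisfies the recurrence: B(n+1) = sum_k C(n,k)*B(k).
B(6) = 203


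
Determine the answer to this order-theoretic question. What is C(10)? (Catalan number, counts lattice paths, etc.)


C(n) = C(2n, n) / (n+1).
C(20, 10) = 184756
C(10) = 184756 / 11 = 16796


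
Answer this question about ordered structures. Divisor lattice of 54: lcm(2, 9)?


Join=lcm.
gcd(2,9)=1
lcm=18


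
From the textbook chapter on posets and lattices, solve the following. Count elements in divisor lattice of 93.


Divisors of 93: [1, 3, 31, 93]
Count: 4


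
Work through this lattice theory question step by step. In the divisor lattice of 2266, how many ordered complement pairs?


Complement pair (a,b): a meet b = bottom, a join b = top.
Here: gcd(a,b)=1 and lcm(a,b)=2266, i.e. a*b=2266 with a,b coprime.
Pairs found: (1,2266), (2,1133), (11,206), (22,103), ... (4 more)
Total ordered pairs: 8


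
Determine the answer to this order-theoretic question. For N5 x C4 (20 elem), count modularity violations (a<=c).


Modular law: if a <= c then a v (b ^ c) = (a v b) ^ c.
Check all triples (a,b,c) with a <= c among 20 elements.
  e.g. a=(a,0), b=(c,0), c=(b,0): lhs=(a,0) != rhs=(b,0)
  e.g. a=(a,0), b=(c,1), c=(b,0): lhs=(a,0) != rhs=(b,0)
Total violating triples: 40


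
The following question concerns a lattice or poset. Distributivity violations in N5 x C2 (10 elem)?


Distributive law: a ^ (b v c) = (a ^ b) v (a ^ c).
Check all 10^3 = 1000 ordered triples (a,b,c).
  e.g. a=(b,0), b=(a,0), c=(c,0): lhs=(b,0) != rhs=(a,0)
  e.g. a=(b,0), b=(a,0), c=(c,1): lhs=(b,0) != rhs=(a,0)
Total violating triples: 16


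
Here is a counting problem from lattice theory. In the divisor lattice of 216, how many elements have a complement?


An element a is complemented if some b has a meet b = bottom, a join b = top.
a is complemented iff gcd(a, n/a)=1, i.e. a is a unitary divisor of 216.
Complemented elements: 1, 8, 27, 216
Count: 4


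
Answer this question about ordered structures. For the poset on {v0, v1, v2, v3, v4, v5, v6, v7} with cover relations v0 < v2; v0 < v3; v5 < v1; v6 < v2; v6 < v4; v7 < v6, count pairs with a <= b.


The order relation is {(a,b) : a <= b}, reflexive so it includes (a,a).
Examples: (v0,v0), (v0,v2), (v0,v3), (v1,v1), (v2,v2), ...
Total ordered pairs: 16


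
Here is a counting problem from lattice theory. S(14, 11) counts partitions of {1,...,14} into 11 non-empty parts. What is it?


S(n,k) = k*S(n-1,k) + S(n-1,k-1).
S(13,11) = 2431, S(13,10) = 39325
S(14,11) = 11*2431 + 39325 = 26741 + 39325
S(14,11) = 66066


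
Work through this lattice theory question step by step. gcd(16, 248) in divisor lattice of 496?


Meet=gcd.
gcd(16,248)=8


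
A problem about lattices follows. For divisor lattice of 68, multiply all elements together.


Divisors of 68: [1, 2, 4, 17, 34, 68]
Product = n^(d(n)/2) = 68^(6/2)
Product = 314432


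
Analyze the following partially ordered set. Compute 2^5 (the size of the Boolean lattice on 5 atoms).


Power set = 2^n.
2^5 = 32


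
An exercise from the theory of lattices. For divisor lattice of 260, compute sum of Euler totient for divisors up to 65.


Divisors of 260 up to 65: [1, 2, 4, 5, 10, 13, 20, 26, 52, 65]
phi values: [1, 1, 2, 4, 4, 12, 8, 12, 24, 48]
Sum = 116


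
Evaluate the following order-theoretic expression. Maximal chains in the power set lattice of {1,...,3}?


A maximal chain goes from the minimum element to a maximal element via cover relations.
Counting all min-to-max paths in the cover graph.
Total maximal chains: 6


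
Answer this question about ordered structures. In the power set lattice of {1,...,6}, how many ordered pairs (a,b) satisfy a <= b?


The order relation is {(a,b) : a <= b}, reflexive so it includes (a,a).
Examples: ({},{}), ({},{1,2}), ({},{1,2,3}), ({},{1,2,3,4}), ({},{1,2,3,4,5}), ...
Total ordered pairs: 729


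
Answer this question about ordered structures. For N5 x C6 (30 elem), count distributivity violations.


Distributive law: a ^ (b v c) = (a ^ b) v (a ^ c).
Check all 30^3 = 27000 ordered triples (a,b,c).
  e.g. a=(b,0), b=(a,0), c=(c,0): lhs=(b,0) != rhs=(a,0)
  e.g. a=(b,0), b=(a,0), c=(c,1): lhs=(b,0) != rhs=(a,0)
Total violating triples: 432


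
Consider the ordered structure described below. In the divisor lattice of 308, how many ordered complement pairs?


Complement pair (a,b): a meet b = bottom, a join b = top.
Here: gcd(a,b)=1 and lcm(a,b)=308, i.e. a*b=308 with a,b coprime.
Pairs found: (1,308), (4,77), (7,44), (11,28), ... (4 more)
Total ordered pairs: 8


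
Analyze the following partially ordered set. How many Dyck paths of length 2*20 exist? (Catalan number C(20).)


C(n) = C(2n, n) / (n+1).
C(40, 20) = 137846528820
C(20) = 137846528820 / 21 = 6564120420


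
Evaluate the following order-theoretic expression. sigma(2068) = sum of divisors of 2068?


sigma(n) = sum of divisors.
Divisors of 2068: [1, 2, 4, 11, 22, 44, 47, 94, 188, 517, 1034, 2068]
Sum = 4032


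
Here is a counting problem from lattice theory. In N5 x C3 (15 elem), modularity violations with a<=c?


Modular law: if a <= c then a v (b ^ c) = (a v b) ^ c.
Check all triples (a,b,c) with a <= c among 15 elements.
  e.g. a=(a,0), b=(c,0), c=(b,0): lhs=(a,0) != rhs=(b,0)
  e.g. a=(a,0), b=(c,1), c=(b,0): lhs=(a,0) != rhs=(b,0)
Total violating triples: 18


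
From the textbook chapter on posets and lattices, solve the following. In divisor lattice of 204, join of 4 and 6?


In a divisor lattice, join = lcm (least common multiple).
gcd(4,6) = 2
lcm(4,6) = 4*6/gcd = 24/2 = 12


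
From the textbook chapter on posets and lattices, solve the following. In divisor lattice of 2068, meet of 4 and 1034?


In a divisor lattice, meet = gcd (greatest common divisor).
By Euclidean algorithm or factoring: gcd(4,1034) = 2


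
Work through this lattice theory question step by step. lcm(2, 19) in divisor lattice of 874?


Join=lcm.
gcd(2,19)=1
lcm=38


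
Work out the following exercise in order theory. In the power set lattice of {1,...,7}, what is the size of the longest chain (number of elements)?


A chain is a totally ordered subset; we count the number of elements in a maximum chain.
Compute, for each element x, the size of the longest chain ending at x:
  {}: 1
  {1}: 2
  {2}: 2
  {3}: 2
  {4}: 2
  {5}: 2
  ...
A maximum chain: {} < {1} < {1,2} < {1,2,3} < {1,2,3,4} < {1,2,3,4,5} < {1,2,3,4,5,6} < {1,2,3,4,5,6,7}
Number of elements in the longest chain: 8


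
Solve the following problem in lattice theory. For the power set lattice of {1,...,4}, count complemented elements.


An element a is complemented if some b has a meet b = bottom, a join b = top.
every subset A has complement S\A, so all elements are complemented.
Complemented elements: {}, {1}, {2}, {3}, {4}, {1,2}, ... (10 more)
Count: 16


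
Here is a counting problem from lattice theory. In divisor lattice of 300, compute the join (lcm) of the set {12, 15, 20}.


In a divisor lattice, join = lcm (least common multiple).
Compute lcm iteratively: start with first element, then lcm(current, next).
Elements: [12, 15, 20]
lcm(12,15) = 60
lcm(60,20) = 60
Final lcm = 60


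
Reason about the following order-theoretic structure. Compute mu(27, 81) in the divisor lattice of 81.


In a divisor lattice, mu(a,b) = mu(b/a) where mu is the classical Mobius function.
b/a = 81/27 = 3
Prime factorization of 3: primes [3]
3 is squarefree with 1 prime factor(s), so mu(3) = (-1)^1 = -1


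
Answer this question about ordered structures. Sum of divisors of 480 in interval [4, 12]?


Interval [4,12] in divisors of 480: [4, 12]
Sum = 16


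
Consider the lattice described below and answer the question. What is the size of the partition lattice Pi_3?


B(n) = number of set partitions of an n-element set.
B(n) satisfies the recurrence: B(n+1) = sum_k C(n,k)*B(k).
B(3) = 5


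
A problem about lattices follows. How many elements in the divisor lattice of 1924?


Divisors of 1924: [1, 2, 4, 13, 26, 37, 52, 74, 148, 481, 962, 1924]
Count: 12


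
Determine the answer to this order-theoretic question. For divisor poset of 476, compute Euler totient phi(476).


phi(n) = n * prod_{p|n} (1 - 1/p).
Prime divisors of 476: [2, 7, 17]
phi(476) = 476 * (1 - 1/2) * (1 - 1/7) * (1 - 1/17)
phi(476) = 192


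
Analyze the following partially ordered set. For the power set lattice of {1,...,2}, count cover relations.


A cover relation a -< b holds when a < b with no c strictly between.
Cover relations:
  {} -< {1}
  {} -< {2}
  {1} -< {1,2}
  {2} -< {1,2}
Total: 4


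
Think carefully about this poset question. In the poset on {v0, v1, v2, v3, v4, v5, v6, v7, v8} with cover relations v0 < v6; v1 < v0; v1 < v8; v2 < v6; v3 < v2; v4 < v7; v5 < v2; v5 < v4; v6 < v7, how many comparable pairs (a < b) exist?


A comparable pair {a,b} has a < b or b < a in the order.
Count unordered pairs where one element is strictly below the other.
Examples: {v0,v1}, {v0,v6}, {v0,v7}, {v1,v6}, ...
Total comparable pairs: 17


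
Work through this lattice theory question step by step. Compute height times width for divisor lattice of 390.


Height = length of longest chain minus 1; width = size of largest antichain.
A maximum chain: 1 | 13 | 65 | 195 | 390  (height 4).
A maximum antichain: {6, 10, 15, 26, 39, 65}  (width 6).
Product = 4 * 6 = 24


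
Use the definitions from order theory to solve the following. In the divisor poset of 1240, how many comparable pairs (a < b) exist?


A comparable pair {a,b} has a < b or b < a in the order.
Count unordered pairs where one element is strictly below the other.
Examples: {1,2}, {1,4}, {1,5}, {1,8}, ...
Total comparable pairs: 74


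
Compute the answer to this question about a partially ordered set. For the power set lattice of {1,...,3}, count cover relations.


A cover relation a -< b holds when a < b with no c strictly between.
Cover relations:
  {} -< {1}
  {} -< {2}
  {} -< {3}
  {1} -< {1,2}
  {1} -< {1,3}
  {2} -< {1,2}
  {2} -< {2,3}
  {3} -< {1,3}
  ...4 more
Total: 12


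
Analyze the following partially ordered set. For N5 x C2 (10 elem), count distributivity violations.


Distributive law: a ^ (b v c) = (a ^ b) v (a ^ c).
Check all 10^3 = 1000 ordered triples (a,b,c).
  e.g. a=(b,0), b=(a,0), c=(c,0): lhs=(b,0) != rhs=(a,0)
  e.g. a=(b,0), b=(a,0), c=(c,1): lhs=(b,0) != rhs=(a,0)
Total violating triples: 16


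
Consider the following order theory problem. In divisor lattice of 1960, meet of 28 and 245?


In a divisor lattice, meet = gcd (greatest common divisor).
By Euclidean algorithm or factoring: gcd(28,245) = 7


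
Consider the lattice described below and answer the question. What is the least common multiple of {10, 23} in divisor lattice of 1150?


In a divisor lattice, join = lcm (least common multiple).
Compute lcm iteratively: start with first element, then lcm(current, next).
Elements: [10, 23]
lcm(10,23) = 230
Final lcm = 230


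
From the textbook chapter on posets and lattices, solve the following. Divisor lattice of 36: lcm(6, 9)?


Join=lcm.
gcd(6,9)=3
lcm=18


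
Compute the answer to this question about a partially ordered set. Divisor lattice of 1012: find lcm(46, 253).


In a divisor lattice, join = lcm (least common multiple).
gcd(46,253) = 23
lcm(46,253) = 46*253/gcd = 11638/23 = 506


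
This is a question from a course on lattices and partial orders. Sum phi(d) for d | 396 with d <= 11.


Divisors of 396 up to 11: [1, 2, 3, 4, 6, 9, 11]
phi values: [1, 1, 2, 2, 2, 6, 10]
Sum = 24


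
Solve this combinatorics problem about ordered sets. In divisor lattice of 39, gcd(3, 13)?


Meet=gcd.
gcd(3,13)=1


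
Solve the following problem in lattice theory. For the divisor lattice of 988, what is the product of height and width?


Height = length of longest chain minus 1; width = size of largest antichain.
A maximum chain: 1 | 19 | 247 | 494 | 988  (height 4).
A maximum antichain: {4, 26, 38, 247}  (width 4).
Product = 4 * 4 = 16


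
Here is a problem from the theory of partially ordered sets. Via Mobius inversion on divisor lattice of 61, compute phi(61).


phi(n) = n * prod_{p|n} (1 - 1/p).
Prime divisors of 61: [61]
phi(61) = 61 * (1 - 1/61)
phi(61) = 60


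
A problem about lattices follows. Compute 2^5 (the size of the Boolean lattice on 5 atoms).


Power set = 2^n.
2^5 = 32


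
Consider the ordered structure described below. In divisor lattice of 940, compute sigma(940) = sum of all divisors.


sigma(n) = sum of divisors.
Divisors of 940: [1, 2, 4, 5, 10, 20, 47, 94, 188, 235, 470, 940]
Sum = 2016


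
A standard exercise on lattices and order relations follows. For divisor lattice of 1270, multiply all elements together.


Divisors of 1270: [1, 2, 5, 10, 127, 254, 635, 1270]
Product = n^(d(n)/2) = 1270^(8/2)
Product = 2601446410000


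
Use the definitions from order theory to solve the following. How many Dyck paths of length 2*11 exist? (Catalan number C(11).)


C(n) = C(2n, n) / (n+1).
C(22, 11) = 705432
C(11) = 705432 / 12 = 58786


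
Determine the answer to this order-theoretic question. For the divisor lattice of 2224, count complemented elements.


An element a is complemented if some b has a meet b = bottom, a join b = top.
a is complemented iff gcd(a, n/a)=1, i.e. a is a unitary divisor of 2224.
Complemented elements: 1, 16, 139, 2224
Count: 4


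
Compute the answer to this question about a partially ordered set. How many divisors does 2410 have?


Divisors of 2410: [1, 2, 5, 10, 241, 482, 1205, 2410]
Count: 8


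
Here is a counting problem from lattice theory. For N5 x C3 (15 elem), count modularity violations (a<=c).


Modular law: if a <= c then a v (b ^ c) = (a v b) ^ c.
Check all triples (a,b,c) with a <= c among 15 elements.
  e.g. a=(a,0), b=(c,0), c=(b,0): lhs=(a,0) != rhs=(b,0)
  e.g. a=(a,0), b=(c,1), c=(b,0): lhs=(a,0) != rhs=(b,0)
Total violating triples: 18


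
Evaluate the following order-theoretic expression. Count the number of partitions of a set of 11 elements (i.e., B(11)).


B(n) = number of set partitions of an n-element set.
B(n) satisfies the recurrence: B(n+1) = sum_k C(n,k)*B(k).
B(11) = 678570


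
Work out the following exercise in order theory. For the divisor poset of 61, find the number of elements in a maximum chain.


A chain is a totally ordered subset; we count the number of elements in a maximum chain.
Compute, for each element x, the size of the longest chain ending at x:
  1: 1
  61: 2
A maximum chain: 1 < 61
Number of elements in the longest chain: 2


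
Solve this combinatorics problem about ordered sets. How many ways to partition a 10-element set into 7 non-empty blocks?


S(n,k) = k*S(n-1,k) + S(n-1,k-1).
S(9,7) = 462, S(9,6) = 2646
S(10,7) = 7*462 + 2646 = 3234 + 2646
S(10,7) = 5880


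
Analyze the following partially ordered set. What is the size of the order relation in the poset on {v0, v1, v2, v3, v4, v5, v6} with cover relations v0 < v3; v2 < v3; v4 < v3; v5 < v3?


The order relation is {(a,b) : a <= b}, reflexive so it includes (a,a).
Examples: (v0,v0), (v0,v3), (v1,v1), (v2,v2), (v2,v3), ...
Total ordered pairs: 11


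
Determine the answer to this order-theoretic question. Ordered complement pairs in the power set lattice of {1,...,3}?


Complement pair (a,b): a meet b = bottom, a join b = top.
Here: A intersect B = {} and A union B = {1,...,3}.
Pairs found: ({},{1,2,3}), ({1},{2,3}), ({2},{1,3}), ({3},{1,2}), ... (4 more)
Total ordered pairs: 8


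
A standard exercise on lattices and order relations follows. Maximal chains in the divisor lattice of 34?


A maximal chain goes from the minimum element to a maximal element via cover relations.
Counting all min-to-max paths in the cover graph.
Total maximal chains: 2


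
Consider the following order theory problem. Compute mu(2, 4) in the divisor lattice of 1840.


In a divisor lattice, mu(a,b) = mu(b/a) where mu is the classical Mobius function.
b/a = 4/2 = 2
Prime factorization of 2: primes [2]
2 is squarefree with 1 prime factor(s), so mu(2) = (-1)^1 = -1


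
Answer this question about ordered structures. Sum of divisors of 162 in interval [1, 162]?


Interval [1,162] in divisors of 162: [1, 2, 3, 6, 9, 18, 27, 54, 81, 162]
Sum = 363


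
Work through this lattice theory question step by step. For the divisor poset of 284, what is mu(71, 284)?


In a divisor lattice, mu(a,b) = mu(b/a) where mu is the classical Mobius function.
b/a = 284/71 = 4
Prime factorization of 4: primes [2]
4 is not squarefree, so mu(4) = 0


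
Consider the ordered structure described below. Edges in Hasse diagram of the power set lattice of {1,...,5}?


A cover relation a -< b holds when a < b with no c strictly between.
Cover relations:
  {} -< {1}
  {} -< {2}
  {} -< {3}
  {} -< {4}
  {} -< {5}
  {1} -< {1,2}
  {1} -< {1,3}
  {1} -< {1,4}
  ...72 more
Total: 80


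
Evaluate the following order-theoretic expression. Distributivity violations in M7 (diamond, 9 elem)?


Distributive law: a ^ (b v c) = (a ^ b) v (a ^ c).
Check all 9^3 = 729 ordered triples (a,b,c).
  e.g. a=a1, b=a2, c=a3: lhs=a1 != rhs=0
  e.g. a=a1, b=a2, c=a4: lhs=a1 != rhs=0
Total violating triples: 210


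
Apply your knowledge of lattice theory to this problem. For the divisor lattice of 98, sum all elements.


sigma(n) = sum of divisors.
Divisors of 98: [1, 2, 7, 14, 49, 98]
Sum = 171


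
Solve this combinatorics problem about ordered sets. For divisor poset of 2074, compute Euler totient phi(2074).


phi(n) = n * prod_{p|n} (1 - 1/p).
Prime divisors of 2074: [2, 17, 61]
phi(2074) = 2074 * (1 - 1/2) * (1 - 1/17) * (1 - 1/61)
phi(2074) = 960


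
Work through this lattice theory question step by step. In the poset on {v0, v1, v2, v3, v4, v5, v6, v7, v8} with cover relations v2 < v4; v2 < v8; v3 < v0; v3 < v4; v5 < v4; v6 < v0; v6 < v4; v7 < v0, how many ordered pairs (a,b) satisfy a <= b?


The order relation is {(a,b) : a <= b}, reflexive so it includes (a,a).
Examples: (v0,v0), (v1,v1), (v2,v2), (v2,v4), (v2,v8), ...
Total ordered pairs: 17


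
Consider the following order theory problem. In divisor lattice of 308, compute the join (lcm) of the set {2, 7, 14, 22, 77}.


In a divisor lattice, join = lcm (least common multiple).
Compute lcm iteratively: start with first element, then lcm(current, next).
Elements: [2, 7, 14, 22, 77]
lcm(2,7) = 14
lcm(14,14) = 14
lcm(14,22) = 154
lcm(154,77) = 154
Final lcm = 154


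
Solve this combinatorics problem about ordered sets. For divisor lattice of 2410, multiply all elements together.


Divisors of 2410: [1, 2, 5, 10, 241, 482, 1205, 2410]
Product = n^(d(n)/2) = 2410^(8/2)
Product = 33734025610000


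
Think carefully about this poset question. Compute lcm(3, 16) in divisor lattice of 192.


In a divisor lattice, join = lcm (least common multiple).
gcd(3,16) = 1
lcm(3,16) = 3*16/gcd = 48/1 = 48


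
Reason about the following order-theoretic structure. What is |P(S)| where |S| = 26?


Power set = 2^n.
2^26 = 67108864


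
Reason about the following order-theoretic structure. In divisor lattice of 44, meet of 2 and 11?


In a divisor lattice, meet = gcd (greatest common divisor).
By Euclidean algorithm or factoring: gcd(2,11) = 1


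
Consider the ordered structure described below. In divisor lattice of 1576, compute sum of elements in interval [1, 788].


Interval [1,788] in divisors of 1576: [1, 2, 4, 197, 394, 788]
Sum = 1386


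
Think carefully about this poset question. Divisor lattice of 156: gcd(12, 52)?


Meet=gcd.
gcd(12,52)=4


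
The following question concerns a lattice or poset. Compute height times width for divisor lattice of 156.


Height = length of longest chain minus 1; width = size of largest antichain.
A maximum chain: 1 | 13 | 39 | 78 | 156  (height 4).
A maximum antichain: {4, 6, 26, 39}  (width 4).
Product = 4 * 4 = 16


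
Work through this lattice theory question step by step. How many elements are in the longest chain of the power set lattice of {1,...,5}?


A chain is a totally ordered subset; we count the number of elements in a maximum chain.
Compute, for each element x, the size of the longest chain ending at x:
  {}: 1
  {1}: 2
  {2}: 2
  {3}: 2
  {4}: 2
  {5}: 2
  ...
A maximum chain: {} < {1} < {1,2} < {1,2,3} < {1,2,3,4} < {1,2,3,4,5}
Number of elements in the longest chain: 6


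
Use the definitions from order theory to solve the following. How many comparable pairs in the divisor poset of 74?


A comparable pair {a,b} has a < b or b < a in the order.
Count unordered pairs where one element is strictly below the other.
Examples: {1,2}, {1,37}, {1,74}, {2,74}, ...
Total comparable pairs: 5


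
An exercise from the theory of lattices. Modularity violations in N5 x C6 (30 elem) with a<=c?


Modular law: if a <= c then a v (b ^ c) = (a v b) ^ c.
Check all triples (a,b,c) with a <= c among 30 elements.
  e.g. a=(a,0), b=(c,0), c=(b,0): lhs=(a,0) != rhs=(b,0)
  e.g. a=(a,0), b=(c,1), c=(b,0): lhs=(a,0) != rhs=(b,0)
Total violating triples: 126


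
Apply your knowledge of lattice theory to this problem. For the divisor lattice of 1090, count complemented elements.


An element a is complemented if some b has a meet b = bottom, a join b = top.
a is complemented iff gcd(a, n/a)=1, i.e. a is a unitary divisor of 1090.
Complemented elements: 1, 2, 5, 10, 109, 218, ... (2 more)
Count: 8


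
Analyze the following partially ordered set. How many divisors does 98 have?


Divisors of 98: [1, 2, 7, 14, 49, 98]
Count: 6


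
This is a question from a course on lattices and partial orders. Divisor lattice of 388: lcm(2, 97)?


Join=lcm.
gcd(2,97)=1
lcm=194


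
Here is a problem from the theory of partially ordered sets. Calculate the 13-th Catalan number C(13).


C(n) = C(2n, n) / (n+1).
C(26, 13) = 10400600
C(13) = 10400600 / 14 = 742900


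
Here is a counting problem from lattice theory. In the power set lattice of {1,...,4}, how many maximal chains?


A maximal chain goes from the minimum element to a maximal element via cover relations.
Counting all min-to-max paths in the cover graph.
Total maximal chains: 24


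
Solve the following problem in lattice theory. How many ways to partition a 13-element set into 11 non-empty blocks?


S(n,k) = k*S(n-1,k) + S(n-1,k-1).
S(12,11) = 66, S(12,10) = 1705
S(13,11) = 11*66 + 1705 = 726 + 1705
S(13,11) = 2431


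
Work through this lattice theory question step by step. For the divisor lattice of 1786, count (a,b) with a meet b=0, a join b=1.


Complement pair (a,b): a meet b = bottom, a join b = top.
Here: gcd(a,b)=1 and lcm(a,b)=1786, i.e. a*b=1786 with a,b coprime.
Pairs found: (1,1786), (2,893), (19,94), (38,47), ... (4 more)
Total ordered pairs: 8


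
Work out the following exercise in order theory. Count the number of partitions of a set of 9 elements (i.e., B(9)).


B(n) = number of set partitions of an n-element set.
B(n) satisfies the recurrence: B(n+1) = sum_k C(n,k)*B(k).
B(9) = 21147


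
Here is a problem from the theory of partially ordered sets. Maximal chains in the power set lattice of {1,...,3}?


A maximal chain goes from the minimum element to a maximal element via cover relations.
Counting all min-to-max paths in the cover graph.
Total maximal chains: 6


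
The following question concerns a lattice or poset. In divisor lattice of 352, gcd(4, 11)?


Meet=gcd.
gcd(4,11)=1


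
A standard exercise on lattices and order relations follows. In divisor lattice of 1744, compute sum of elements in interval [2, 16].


Interval [2,16] in divisors of 1744: [2, 4, 8, 16]
Sum = 30


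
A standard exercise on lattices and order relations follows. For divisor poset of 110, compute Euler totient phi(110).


phi(n) = n * prod_{p|n} (1 - 1/p).
Prime divisors of 110: [2, 5, 11]
phi(110) = 110 * (1 - 1/2) * (1 - 1/5) * (1 - 1/11)
phi(110) = 40


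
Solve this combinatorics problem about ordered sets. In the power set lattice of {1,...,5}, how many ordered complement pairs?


Complement pair (a,b): a meet b = bottom, a join b = top.
Here: A intersect B = {} and A union B = {1,...,5}.
Pairs found: ({},{1,2,3,4,5}), ({1},{2,3,4,5}), ({2},{1,3,4,5}), ({3},{1,2,4,5}), ... (28 more)
Total ordered pairs: 32


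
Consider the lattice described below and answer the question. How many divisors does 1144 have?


Divisors of 1144: [1, 2, 4, 8, 11, 13, 22, 26, 44, 52, 88, 104, 143, 286, 572, 1144]
Count: 16


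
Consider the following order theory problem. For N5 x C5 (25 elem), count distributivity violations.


Distributive law: a ^ (b v c) = (a ^ b) v (a ^ c).
Check all 25^3 = 15625 ordered triples (a,b,c).
  e.g. a=(b,0), b=(a,0), c=(c,0): lhs=(b,0) != rhs=(a,0)
  e.g. a=(b,0), b=(a,0), c=(c,1): lhs=(b,0) != rhs=(a,0)
Total violating triples: 250


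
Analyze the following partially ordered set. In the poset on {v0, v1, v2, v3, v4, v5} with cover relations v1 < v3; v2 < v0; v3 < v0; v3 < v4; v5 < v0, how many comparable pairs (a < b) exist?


A comparable pair {a,b} has a < b or b < a in the order.
Count unordered pairs where one element is strictly below the other.
Examples: {v0,v1}, {v0,v2}, {v0,v3}, {v0,v5}, ...
Total comparable pairs: 7


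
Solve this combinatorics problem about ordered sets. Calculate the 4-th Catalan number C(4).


C(n) = C(2n, n) / (n+1).
C(8, 4) = 70
C(4) = 70 / 5 = 14


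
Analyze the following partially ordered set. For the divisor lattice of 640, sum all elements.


sigma(n) = sum of divisors.
Divisors of 640: [1, 2, 4, 5, 8, 10, 16, 20, 32, 40, 64, 80, 128, 160, 320, 640]
Sum = 1530


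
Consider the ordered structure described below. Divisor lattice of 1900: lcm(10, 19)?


Join=lcm.
gcd(10,19)=1
lcm=190


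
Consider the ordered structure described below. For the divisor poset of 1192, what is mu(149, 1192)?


In a divisor lattice, mu(a,b) = mu(b/a) where mu is the classical Mobius function.
b/a = 1192/149 = 8
Prime factorization of 8: primes [2]
8 is not squarefree, so mu(8) = 0


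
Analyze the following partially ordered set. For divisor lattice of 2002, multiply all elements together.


Divisors of 2002: [1, 2, 7, 11, 13, 14, 22, 26, 77, 91, 143, 154, 182, 286, 1001, 2002]
Product = n^(d(n)/2) = 2002^(16/2)
Product = 258055182353934343170048256


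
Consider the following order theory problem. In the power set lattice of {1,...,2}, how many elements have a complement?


An element a is complemented if some b has a meet b = bottom, a join b = top.
every subset A has complement S\A, so all elements are complemented.
Complemented elements: {}, {1}, {2}, {1,2}
Count: 4


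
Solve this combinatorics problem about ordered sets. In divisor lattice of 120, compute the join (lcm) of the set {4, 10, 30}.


In a divisor lattice, join = lcm (least common multiple).
Compute lcm iteratively: start with first element, then lcm(current, next).
Elements: [4, 10, 30]
lcm(4,10) = 20
lcm(20,30) = 60
Final lcm = 60
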